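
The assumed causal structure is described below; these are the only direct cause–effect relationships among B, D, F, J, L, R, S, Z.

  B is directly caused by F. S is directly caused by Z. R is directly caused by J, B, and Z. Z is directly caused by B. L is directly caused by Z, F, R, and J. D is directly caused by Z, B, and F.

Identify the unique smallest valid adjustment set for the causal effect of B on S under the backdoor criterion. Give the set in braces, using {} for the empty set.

Variables eligible for adjustment (non-descendants of B, excluding B and S): {F, J}.
Backdoor paths from B to S:
  P1: B <- F -> L <- Z -> S
  P2: B <- F -> L <- J -> R <- Z -> S
  P3: B <- F -> L <- R <- Z -> S
  P4: B <- F -> D <- Z -> S
Each backdoor path contains an unconditioned collider, so every path is already blocked with the empty conditioning set:
  P1: blocked at collider L (neither it nor any descendant is in the conditioning set).
  P2: blocked at collider L (neither it nor any descendant is in the conditioning set).
  P3: blocked at collider L (neither it nor any descendant is in the conditioning set).
  P4: blocked at collider D (neither it nor any descendant is in the conditioning set).
The empty set is therefore the unique smallest valid set.

{}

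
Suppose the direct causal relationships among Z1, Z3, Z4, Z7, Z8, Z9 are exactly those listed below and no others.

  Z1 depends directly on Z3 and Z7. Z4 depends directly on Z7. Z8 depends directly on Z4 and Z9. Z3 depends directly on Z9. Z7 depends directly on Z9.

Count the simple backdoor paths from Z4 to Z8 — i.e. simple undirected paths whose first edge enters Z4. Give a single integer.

2

A backdoor path from Z4 to Z8 is any simple undirected path whose first edge points into Z4 (i.e. leaves Z4 via a parent).
Parents of Z4: {Z7}.
Enumerating:
  P1: Z4 <- Z7 <- Z9 -> Z8
  P2: Z4 <- Z7 -> Z1 <- Z3 <- Z9 -> Z8
That exhausts the simple backdoor paths. Count: 2.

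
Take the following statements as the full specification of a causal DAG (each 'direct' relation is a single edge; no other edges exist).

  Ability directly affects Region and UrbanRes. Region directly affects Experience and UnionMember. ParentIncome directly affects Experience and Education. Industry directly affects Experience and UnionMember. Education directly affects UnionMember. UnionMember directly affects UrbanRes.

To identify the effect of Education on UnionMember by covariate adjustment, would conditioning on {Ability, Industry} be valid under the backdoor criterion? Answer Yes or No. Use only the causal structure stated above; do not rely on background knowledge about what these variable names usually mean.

Yes

Backdoor paths from Education to UnionMember (paths whose first edge points into Education):
  P1: Education <- ParentIncome -> Experience <- Industry -> UnionMember
  P2: Education <- ParentIncome -> Experience <- Region <- Ability -> UrbanRes <- UnionMember
  P3: Education <- ParentIncome -> Experience <- Region -> UnionMember
Condition 1 (no descendant of Education in the set): holds — descendants of Education are {UnionMember, UrbanRes}; none are in {Ability, Industry}.
Condition 2 (every backdoor path blocked by {Ability, Industry}):
  P1: blocked at collider Experience (neither it nor any descendant is in the conditioning set).
  P2: blocked at collider Experience (neither it nor any descendant is in the conditioning set).
  P3: blocked at collider Experience (neither it nor any descendant is in the conditioning set).
{Ability, Industry} satisfies the backdoor criterion.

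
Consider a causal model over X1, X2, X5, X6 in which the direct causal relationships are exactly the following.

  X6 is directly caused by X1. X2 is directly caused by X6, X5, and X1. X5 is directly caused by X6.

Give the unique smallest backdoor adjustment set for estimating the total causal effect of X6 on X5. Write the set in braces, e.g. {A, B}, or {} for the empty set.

{}

Variables eligible for adjustment (non-descendants of X6, excluding X6 and X5): {X1}.
Backdoor paths from X6 to X5:
  P1: X6 <- X1 -> X2 <- X5
Each backdoor path contains an unconditioned collider, so every path is already blocked with the empty conditioning set:
  P1: blocked at collider X2 (neither it nor any descendant is in the conditioning set).
The empty set is therefore the unique smallest valid set.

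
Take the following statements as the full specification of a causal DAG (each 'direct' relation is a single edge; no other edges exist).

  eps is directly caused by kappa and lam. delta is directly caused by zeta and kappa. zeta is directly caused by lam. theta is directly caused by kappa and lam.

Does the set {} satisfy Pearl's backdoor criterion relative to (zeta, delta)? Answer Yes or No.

Backdoor paths from zeta to delta (paths whose first edge points into zeta):
  P1: zeta <- lam -> theta <- kappa -> delta
  P2: zeta <- lam -> eps <- kappa -> delta
Condition 1 (no descendant of zeta in the set): holds — descendants of zeta are {delta}; none are in {}.
Condition 2 (every backdoor path blocked by {}):
  P1: blocked at collider theta (neither it nor any descendant is in the conditioning set).
  P2: blocked at collider eps (neither it nor any descendant is in the conditioning set).
{} satisfies the backdoor criterion.

Yes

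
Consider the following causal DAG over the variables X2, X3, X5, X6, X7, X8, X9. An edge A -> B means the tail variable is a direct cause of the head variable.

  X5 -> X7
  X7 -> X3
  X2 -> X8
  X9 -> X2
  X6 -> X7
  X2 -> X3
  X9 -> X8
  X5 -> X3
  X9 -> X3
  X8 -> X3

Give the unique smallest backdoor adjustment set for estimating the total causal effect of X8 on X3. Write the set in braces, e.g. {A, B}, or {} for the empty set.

Variables eligible for adjustment (non-descendants of X8, excluding X8 and X3): {X2, X5, X6, X7, X9}.
Backdoor paths from X8 to X3:
  P1: X8 <- X9 -> X2 -> X3
  P2: X8 <- X9 -> X3
  P3: X8 <- X2 <- X9 -> X3
  P4: X8 <- X2 -> X3
The empty set is not sufficient: P1 (X8 <- X9 -> X2 -> X3) has no collider blocking it and no conditioned non-collider, so it is open.
Try {X2, X9}:
  P1: blocked at fork node X9 ∈ conditioning set.
  P2: blocked at fork node X9 ∈ conditioning set.
  P3: blocked at chain node X2 ∈ conditioning set.
  P4: blocked at fork node X2 ∈ conditioning set.
{X2, X9} contains no descendant of X8 and blocks every backdoor path.
Every element of {X2, X9} is needed (dropping X2 leaves P4 open; dropping X9 leaves P2 open), so no proper subset is valid.
Among all size-2 subsets of the eligible variables, only {X2, X9} blocks every backdoor path, so it is the unique smallest valid adjustment set.

{X2, X9}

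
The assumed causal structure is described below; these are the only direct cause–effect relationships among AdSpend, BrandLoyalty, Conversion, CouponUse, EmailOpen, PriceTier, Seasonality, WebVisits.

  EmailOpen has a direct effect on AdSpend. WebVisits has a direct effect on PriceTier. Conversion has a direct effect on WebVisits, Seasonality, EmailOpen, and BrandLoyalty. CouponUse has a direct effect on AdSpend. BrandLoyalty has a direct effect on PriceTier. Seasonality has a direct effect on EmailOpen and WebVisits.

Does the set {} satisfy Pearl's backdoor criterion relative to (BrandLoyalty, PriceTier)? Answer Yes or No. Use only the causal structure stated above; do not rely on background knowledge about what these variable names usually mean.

No

Backdoor paths from BrandLoyalty to PriceTier (paths whose first edge points into BrandLoyalty):
  P1: BrandLoyalty <- Conversion -> Seasonality -> WebVisits -> PriceTier
  P2: BrandLoyalty <- Conversion -> EmailOpen <- Seasonality -> WebVisits -> PriceTier
  P3: BrandLoyalty <- Conversion -> WebVisits -> PriceTier
Condition 1 (no descendant of BrandLoyalty in the set): holds — descendants of BrandLoyalty are {PriceTier}; none are in {}.
Condition 2 (every backdoor path blocked by {}):
  P1: open — no interior node is in the conditioning set.
  P2: blocked at collider EmailOpen (neither it nor any descendant is in the conditioning set).
  P3: open — no interior node is in the conditioning set.
{} does not satisfy the backdoor criterion.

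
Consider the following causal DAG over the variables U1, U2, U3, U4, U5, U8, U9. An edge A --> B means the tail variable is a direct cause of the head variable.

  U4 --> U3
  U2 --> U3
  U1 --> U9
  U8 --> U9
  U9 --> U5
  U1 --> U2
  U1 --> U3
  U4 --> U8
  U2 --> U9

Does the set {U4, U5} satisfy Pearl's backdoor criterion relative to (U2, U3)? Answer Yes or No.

No

Backdoor paths from U2 to U3 (paths whose first edge points into U2):
  P1: U2 <- U1 -> U3
  P2: U2 <- U1 -> U9 <- U8 <- U4 -> U3
Condition 1 (no descendant of U2 in the set): FAILS — U5 is a descendant of U2.
Condition 2 (every backdoor path blocked by {U4, U5}):
  P1: open — no interior node is in the conditioning set.
  P2: blocked at fork node U4 ∈ conditioning set.
{U4, U5} does not satisfy the backdoor criterion.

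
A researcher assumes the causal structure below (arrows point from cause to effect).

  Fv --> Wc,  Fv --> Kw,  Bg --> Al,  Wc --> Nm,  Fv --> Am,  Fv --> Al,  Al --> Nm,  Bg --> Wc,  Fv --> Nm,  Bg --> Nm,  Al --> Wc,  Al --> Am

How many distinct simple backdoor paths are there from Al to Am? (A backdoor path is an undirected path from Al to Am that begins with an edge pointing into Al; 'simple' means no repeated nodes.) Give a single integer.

5

A backdoor path from Al to Am is any simple undirected path whose first edge points into Al (i.e. leaves Al via a parent).
Parents of Al: {Bg, Fv}.
Enumerating:
  P1: Al <- Fv -> Am
  P2: Al <- Bg -> Wc <- Fv -> Am
  P3: Al <- Bg -> Wc -> Nm <- Fv -> Am
  P4: Al <- Bg -> Nm <- Fv -> Am
  P5: Al <- Bg -> Nm <- Wc <- Fv -> Am
That exhausts the simple backdoor paths. Count: 5.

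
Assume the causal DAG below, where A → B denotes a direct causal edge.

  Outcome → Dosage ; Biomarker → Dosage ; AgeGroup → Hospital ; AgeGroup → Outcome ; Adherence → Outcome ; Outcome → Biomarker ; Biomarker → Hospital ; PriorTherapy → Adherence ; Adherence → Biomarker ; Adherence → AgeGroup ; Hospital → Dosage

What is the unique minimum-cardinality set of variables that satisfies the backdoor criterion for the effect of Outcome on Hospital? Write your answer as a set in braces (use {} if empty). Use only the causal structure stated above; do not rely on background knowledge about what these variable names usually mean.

Variables eligible for adjustment (non-descendants of Outcome, excluding Outcome and Hospital): {Adherence, AgeGroup, PriorTherapy}.
Backdoor paths from Outcome to Hospital:
  P1: Outcome <- Adherence -> AgeGroup -> Hospital
  P2: Outcome <- Adherence -> Biomarker -> Hospital
  P3: Outcome <- Adherence -> Biomarker -> Dosage <- Hospital
  P4: Outcome <- AgeGroup <- Adherence -> Biomarker -> Hospital
  P5: Outcome <- AgeGroup <- Adherence -> Biomarker -> Dosage <- Hospital
  P6: Outcome <- AgeGroup -> Hospital
The empty set is not sufficient: P1 (Outcome <- Adherence -> AgeGroup -> Hospital) has no collider blocking it and no conditioned non-collider, so it is open.
Try {Adherence, AgeGroup}:
  P1: blocked at fork node Adherence ∈ conditioning set.
  P2: blocked at fork node Adherence ∈ conditioning set.
  P3: blocked at fork node Adherence ∈ conditioning set.
  P4: blocked at chain node AgeGroup ∈ conditioning set.
  P5: blocked at chain node AgeGroup ∈ conditioning set.
  P6: blocked at fork node AgeGroup ∈ conditioning set.
{Adherence, AgeGroup} contains no descendant of Outcome and blocks every backdoor path.
Every element of {Adherence, AgeGroup} is needed (dropping Adherence leaves P2 open; dropping AgeGroup leaves P6 open), so no proper subset is valid.
Among all size-2 subsets of the eligible variables, only {Adherence, AgeGroup} blocks every backdoor path, so it is the unique smallest valid adjustment set.

{Adherence, AgeGroup}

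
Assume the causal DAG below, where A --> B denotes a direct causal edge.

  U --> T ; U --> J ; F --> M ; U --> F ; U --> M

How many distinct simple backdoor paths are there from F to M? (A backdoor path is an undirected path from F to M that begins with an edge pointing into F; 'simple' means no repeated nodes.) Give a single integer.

1

A backdoor path from F to M is any simple undirected path whose first edge points into F (i.e. leaves F via a parent).
Parents of F: {U}.
Enumerating:
  P1: F <- U -> M
That exhausts the simple backdoor paths. Count: 1.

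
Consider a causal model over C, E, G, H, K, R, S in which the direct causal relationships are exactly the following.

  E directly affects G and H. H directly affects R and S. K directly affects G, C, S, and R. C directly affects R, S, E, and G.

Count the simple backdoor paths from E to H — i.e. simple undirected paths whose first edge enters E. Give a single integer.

8

A backdoor path from E to H is any simple undirected path whose first edge points into E (i.e. leaves E via a parent).
Parents of E: {C}.
Enumerating:
  P1: E <- C <- K -> R <- H
  P2: E <- C <- K -> S <- H
  P3: E <- C -> R <- K -> S <- H
  P4: E <- C -> R <- H
  P5: E <- C -> S <- K -> R <- H
  P6: E <- C -> S <- H
  P7: E <- C -> G <- K -> R <- H
  P8: E <- C -> G <- K -> S <- H
That exhausts the simple backdoor paths. Count: 8.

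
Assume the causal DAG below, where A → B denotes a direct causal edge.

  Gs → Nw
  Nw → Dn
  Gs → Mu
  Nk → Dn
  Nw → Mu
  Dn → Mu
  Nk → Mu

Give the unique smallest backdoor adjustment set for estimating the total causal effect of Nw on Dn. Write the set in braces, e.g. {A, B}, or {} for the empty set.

Variables eligible for adjustment (non-descendants of Nw, excluding Nw and Dn): {Gs, Nk}.
Backdoor paths from Nw to Dn:
  P1: Nw <- Gs -> Mu <- Nk -> Dn
  P2: Nw <- Gs -> Mu <- Dn
Each backdoor path contains an unconditioned collider, so every path is already blocked with the empty conditioning set:
  P1: blocked at collider Mu (neither it nor any descendant is in the conditioning set).
  P2: blocked at collider Mu (neither it nor any descendant is in the conditioning set).
The empty set is therefore the unique smallest valid set.

{}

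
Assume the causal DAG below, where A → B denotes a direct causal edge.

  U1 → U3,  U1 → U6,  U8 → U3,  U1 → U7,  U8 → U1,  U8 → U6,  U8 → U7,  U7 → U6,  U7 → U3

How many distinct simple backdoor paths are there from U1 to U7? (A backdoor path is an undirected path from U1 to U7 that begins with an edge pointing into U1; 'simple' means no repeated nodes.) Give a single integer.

3

A backdoor path from U1 to U7 is any simple undirected path whose first edge points into U1 (i.e. leaves U1 via a parent).
Parents of U1: {U8}.
Enumerating:
  P1: U1 <- U8 -> U7
  P2: U1 <- U8 -> U3 <- U7
  P3: U1 <- U8 -> U6 <- U7
That exhausts the simple backdoor paths. Count: 3.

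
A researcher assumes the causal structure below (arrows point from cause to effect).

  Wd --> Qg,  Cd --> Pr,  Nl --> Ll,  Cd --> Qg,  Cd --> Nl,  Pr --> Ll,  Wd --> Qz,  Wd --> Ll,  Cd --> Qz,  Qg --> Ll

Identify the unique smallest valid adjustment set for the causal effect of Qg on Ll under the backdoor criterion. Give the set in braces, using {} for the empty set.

{Cd, Wd}

Variables eligible for adjustment (non-descendants of Qg, excluding Qg and Ll): {Cd, Nl, Pr, Qz, Wd}.
Backdoor paths from Qg to Ll:
  P1: Qg <- Cd -> Nl -> Ll
  P2: Qg <- Cd -> Pr -> Ll
  P3: Qg <- Cd -> Qz <- Wd -> Ll
  P4: Qg <- Wd -> Qz <- Cd -> Nl -> Ll
  P5: Qg <- Wd -> Qz <- Cd -> Pr -> Ll
  P6: Qg <- Wd -> Ll
The empty set is not sufficient: P1 (Qg <- Cd -> Nl -> Ll) has no collider blocking it and no conditioned non-collider, so it is open.
Try {Cd, Wd}:
  P1: blocked at fork node Cd ∈ conditioning set.
  P2: blocked at fork node Cd ∈ conditioning set.
  P3: blocked at fork node Cd ∈ conditioning set.
  P4: blocked at fork node Wd ∈ conditioning set.
  P5: blocked at fork node Wd ∈ conditioning set.
  P6: blocked at fork node Wd ∈ conditioning set.
{Cd, Wd} contains no descendant of Qg and blocks every backdoor path.
Every element of {Cd, Wd} is needed (dropping Cd leaves P1 open; dropping Wd leaves P6 open), so no proper subset is valid.
Among all size-2 subsets of the eligible variables, only {Cd, Wd} blocks every backdoor path, so it is the unique smallest valid adjustment set.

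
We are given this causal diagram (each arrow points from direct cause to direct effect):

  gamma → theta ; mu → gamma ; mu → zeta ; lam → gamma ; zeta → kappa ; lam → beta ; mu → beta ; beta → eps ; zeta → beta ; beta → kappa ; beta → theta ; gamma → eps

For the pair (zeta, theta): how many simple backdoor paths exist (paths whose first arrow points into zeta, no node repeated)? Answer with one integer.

A backdoor path from zeta to theta is any simple undirected path whose first edge points into zeta (i.e. leaves zeta via a parent).
Parents of zeta: {mu}.
Enumerating:
  P1: zeta <- mu -> beta <- lam -> gamma -> theta
  P2: zeta <- mu -> beta -> theta
  P3: zeta <- mu -> beta -> eps <- gamma -> theta
  P4: zeta <- mu -> gamma <- lam -> beta -> theta
  P5: zeta <- mu -> gamma -> theta
  P6: zeta <- mu -> gamma -> eps <- beta -> theta
That exhausts the simple backdoor paths. Count: 6.

6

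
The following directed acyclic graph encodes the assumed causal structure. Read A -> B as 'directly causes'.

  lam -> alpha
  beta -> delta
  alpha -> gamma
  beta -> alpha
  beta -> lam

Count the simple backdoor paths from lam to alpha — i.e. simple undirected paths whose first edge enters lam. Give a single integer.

1

A backdoor path from lam to alpha is any simple undirected path whose first edge points into lam (i.e. leaves lam via a parent).
Parents of lam: {beta}.
Enumerating:
  P1: lam <- beta -> alpha
That exhausts the simple backdoor paths. Count: 1.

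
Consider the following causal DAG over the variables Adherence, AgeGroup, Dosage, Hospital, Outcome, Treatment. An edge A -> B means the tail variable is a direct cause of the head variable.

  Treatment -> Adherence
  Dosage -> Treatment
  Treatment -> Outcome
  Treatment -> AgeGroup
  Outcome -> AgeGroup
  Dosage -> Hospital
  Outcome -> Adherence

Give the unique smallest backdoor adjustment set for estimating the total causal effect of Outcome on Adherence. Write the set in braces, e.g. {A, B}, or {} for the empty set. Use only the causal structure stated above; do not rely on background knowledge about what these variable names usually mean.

Variables eligible for adjustment (non-descendants of Outcome, excluding Outcome and Adherence): {Dosage, Hospital, Treatment}.
Backdoor paths from Outcome to Adherence:
  P1: Outcome <- Treatment -> Adherence
The empty set is not sufficient: P1 (Outcome <- Treatment -> Adherence) has no collider blocking it and no conditioned non-collider, so it is open.
Try {Treatment}:
  P1: blocked at fork node Treatment ∈ conditioning set.
{Treatment} contains no descendant of Outcome and blocks every backdoor path.
No other singleton works — e.g. {Dosage} leaves P1 open — so {Treatment} is the unique smallest valid adjustment set.

{Treatment}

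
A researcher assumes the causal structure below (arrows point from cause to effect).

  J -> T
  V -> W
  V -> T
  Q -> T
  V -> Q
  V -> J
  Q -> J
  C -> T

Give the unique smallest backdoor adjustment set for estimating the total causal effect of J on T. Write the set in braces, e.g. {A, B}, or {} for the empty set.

{Q, V}

Variables eligible for adjustment (non-descendants of J, excluding J and T): {C, Q, V, W}.
Backdoor paths from J to T:
  P1: J <- V -> Q -> T
  P2: J <- V -> T
  P3: J <- Q <- V -> T
  P4: J <- Q -> T
The empty set is not sufficient: P1 (J <- V -> Q -> T) has no collider blocking it and no conditioned non-collider, so it is open.
Try {Q, V}:
  P1: blocked at fork node V ∈ conditioning set.
  P2: blocked at fork node V ∈ conditioning set.
  P3: blocked at chain node Q ∈ conditioning set.
  P4: blocked at fork node Q ∈ conditioning set.
{Q, V} contains no descendant of J and blocks every backdoor path.
Every element of {Q, V} is needed (dropping Q leaves P4 open; dropping V leaves P2 open), so no proper subset is valid.
Among all size-2 subsets of the eligible variables, only {Q, V} blocks every backdoor path, so it is the unique smallest valid adjustment set.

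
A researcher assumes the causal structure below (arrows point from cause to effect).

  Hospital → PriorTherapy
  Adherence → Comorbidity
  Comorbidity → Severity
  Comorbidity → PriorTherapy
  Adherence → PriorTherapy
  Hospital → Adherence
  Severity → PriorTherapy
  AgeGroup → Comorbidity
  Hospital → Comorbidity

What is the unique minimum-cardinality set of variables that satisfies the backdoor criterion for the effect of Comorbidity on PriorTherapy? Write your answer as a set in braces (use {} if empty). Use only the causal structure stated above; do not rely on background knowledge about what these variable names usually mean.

Variables eligible for adjustment (non-descendants of Comorbidity, excluding Comorbidity and PriorTherapy): {Adherence, AgeGroup, Hospital}.
Backdoor paths from Comorbidity to PriorTherapy:
  P1: Comorbidity <- Hospital -> Adherence -> PriorTherapy
  P2: Comorbidity <- Hospital -> PriorTherapy
  P3: Comorbidity <- Adherence <- Hospital -> PriorTherapy
  P4: Comorbidity <- Adherence -> PriorTherapy
The empty set is not sufficient: P1 (Comorbidity <- Hospital -> Adherence -> PriorTherapy) has no collider blocking it and no conditioned non-collider, so it is open.
Try {Adherence, Hospital}:
  P1: blocked at fork node Hospital ∈ conditioning set.
  P2: blocked at fork node Hospital ∈ conditioning set.
  P3: blocked at chain node Adherence ∈ conditioning set.
  P4: blocked at fork node Adherence ∈ conditioning set.
{Adherence, Hospital} contains no descendant of Comorbidity and blocks every backdoor path.
Every element of {Adherence, Hospital} is needed (dropping Adherence leaves P4 open; dropping Hospital leaves P2 open), so no proper subset is valid.
Among all size-2 subsets of the eligible variables, only {Adherence, Hospital} blocks every backdoor path, so it is the unique smallest valid adjustment set.

{Adherence, Hospital}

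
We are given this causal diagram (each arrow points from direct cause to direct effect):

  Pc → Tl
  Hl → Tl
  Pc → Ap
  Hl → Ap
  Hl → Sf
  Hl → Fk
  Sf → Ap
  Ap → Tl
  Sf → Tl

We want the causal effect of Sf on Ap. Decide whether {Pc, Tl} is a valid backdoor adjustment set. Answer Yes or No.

Backdoor paths from Sf to Ap (paths whose first edge points into Sf):
  P1: Sf <- Hl -> Ap
  P2: Sf <- Hl -> Tl <- Pc -> Ap
  P3: Sf <- Hl -> Tl <- Ap
Condition 1 (no descendant of Sf in the set): FAILS — Tl is a descendant of Sf.
Condition 2 (every backdoor path blocked by {Pc, Tl}):
  P1: open — no interior node is in the conditioning set.
  P2: blocked at fork node Pc ∈ conditioning set.
  P3: open — collider(s) Tl are conditioned on (or have a conditioned descendant) and no non-collider on the path is in the set.
{Pc, Tl} does not satisfy the backdoor criterion.

No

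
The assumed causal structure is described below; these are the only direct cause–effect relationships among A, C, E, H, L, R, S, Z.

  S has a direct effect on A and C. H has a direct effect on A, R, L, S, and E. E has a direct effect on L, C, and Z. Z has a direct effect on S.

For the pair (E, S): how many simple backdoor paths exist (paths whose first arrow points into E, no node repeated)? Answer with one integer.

A backdoor path from E to S is any simple undirected path whose first edge points into E (i.e. leaves E via a parent).
Parents of E: {H}.
Enumerating:
  P1: E <- H -> S
  P2: E <- H -> A <- S
That exhausts the simple backdoor paths. Count: 2.

2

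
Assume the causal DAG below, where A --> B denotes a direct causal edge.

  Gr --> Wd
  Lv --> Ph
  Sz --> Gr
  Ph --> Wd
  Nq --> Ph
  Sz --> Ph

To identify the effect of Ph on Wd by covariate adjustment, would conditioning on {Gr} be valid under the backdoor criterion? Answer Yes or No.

Backdoor paths from Ph to Wd (paths whose first edge points into Ph):
  P1: Ph <- Sz -> Gr -> Wd
Condition 1 (no descendant of Ph in the set): holds — descendants of Ph are {Wd}; none are in {Gr}.
Condition 2 (every backdoor path blocked by {Gr}):
  P1: blocked at chain node Gr ∈ conditioning set.
{Gr} satisfies the backdoor criterion.

Yes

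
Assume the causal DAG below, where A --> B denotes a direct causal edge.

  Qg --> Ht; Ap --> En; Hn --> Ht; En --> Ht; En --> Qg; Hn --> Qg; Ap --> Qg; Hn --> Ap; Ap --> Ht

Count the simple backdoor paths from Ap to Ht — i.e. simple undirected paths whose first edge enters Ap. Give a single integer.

3

A backdoor path from Ap to Ht is any simple undirected path whose first edge points into Ap (i.e. leaves Ap via a parent).
Parents of Ap: {Hn}.
Enumerating:
  P1: Ap <- Hn -> Qg <- En -> Ht
  P2: Ap <- Hn -> Qg -> Ht
  P3: Ap <- Hn -> Ht
That exhausts the simple backdoor paths. Count: 3.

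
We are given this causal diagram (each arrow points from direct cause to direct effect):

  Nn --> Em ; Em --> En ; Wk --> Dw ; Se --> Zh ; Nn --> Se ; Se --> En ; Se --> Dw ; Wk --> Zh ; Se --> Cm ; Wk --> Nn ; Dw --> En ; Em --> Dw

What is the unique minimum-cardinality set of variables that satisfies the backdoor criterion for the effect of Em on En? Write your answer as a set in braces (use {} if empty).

{Nn}

Variables eligible for adjustment (non-descendants of Em, excluding Em and En): {Cm, Nn, Se, Wk, Zh}.
Backdoor paths from Em to En:
  P1: Em <- Nn <- Wk -> Zh <- Se -> Dw -> En
  P2: Em <- Nn <- Wk -> Zh <- Se -> En
  P3: Em <- Nn <- Wk -> Dw <- Se -> En
  P4: Em <- Nn <- Wk -> Dw -> En
  P5: Em <- Nn -> Se -> Zh <- Wk -> Dw -> En
  P6: Em <- Nn -> Se -> Dw -> En
  P7: Em <- Nn -> Se -> En
The empty set is not sufficient: P4 (Em <- Nn <- Wk -> Dw -> En) has no collider blocking it and no conditioned non-collider, so it is open.
Try {Nn}:
  P1: blocked at chain node Nn ∈ conditioning set.
  P2: blocked at chain node Nn ∈ conditioning set.
  P3: blocked at chain node Nn ∈ conditioning set.
  P4: blocked at chain node Nn ∈ conditioning set.
  P5: blocked at fork node Nn ∈ conditioning set.
  P6: blocked at fork node Nn ∈ conditioning set.
  P7: blocked at fork node Nn ∈ conditioning set.
{Nn} contains no descendant of Em and blocks every backdoor path.
No other singleton works — e.g. {Wk} leaves P6 open — so {Nn} is the unique smallest valid adjustment set.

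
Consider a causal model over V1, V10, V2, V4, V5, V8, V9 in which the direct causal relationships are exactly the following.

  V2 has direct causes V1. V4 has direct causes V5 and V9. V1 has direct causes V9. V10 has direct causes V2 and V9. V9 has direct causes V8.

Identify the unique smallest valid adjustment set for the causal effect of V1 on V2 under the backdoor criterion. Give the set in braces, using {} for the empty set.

Variables eligible for adjustment (non-descendants of V1, excluding V1 and V2): {V4, V5, V8, V9}.
Backdoor paths from V1 to V2:
  P1: V1 <- V9 -> V10 <- V2
Each backdoor path contains an unconditioned collider, so every path is already blocked with the empty conditioning set:
  P1: blocked at collider V10 (neither it nor any descendant is in the conditioning set).
The empty set is therefore the unique smallest valid set.

{}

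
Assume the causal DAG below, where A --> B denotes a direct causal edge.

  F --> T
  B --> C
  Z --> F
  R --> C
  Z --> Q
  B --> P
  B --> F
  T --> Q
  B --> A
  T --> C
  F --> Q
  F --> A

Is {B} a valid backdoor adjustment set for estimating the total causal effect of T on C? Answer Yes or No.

Yes

Backdoor paths from T to C (paths whose first edge points into T):
  P1: T <- F <- B -> C
  P2: T <- F -> A <- B -> C
Condition 1 (no descendant of T in the set): holds — descendants of T are {C, Q}; none are in {B}.
Condition 2 (every backdoor path blocked by {B}):
  P1: blocked at fork node B ∈ conditioning set.
  P2: blocked at collider A (neither it nor any descendant is in the conditioning set).
{B} satisfies the backdoor criterion.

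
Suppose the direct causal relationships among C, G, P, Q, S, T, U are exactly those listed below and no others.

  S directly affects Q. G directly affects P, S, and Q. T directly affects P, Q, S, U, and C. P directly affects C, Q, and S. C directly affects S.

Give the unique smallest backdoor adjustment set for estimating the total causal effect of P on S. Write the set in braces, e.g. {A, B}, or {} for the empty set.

Variables eligible for adjustment (non-descendants of P, excluding P and S): {G, T, U}.
Backdoor paths from P to S:
  P1: P <- G -> S
  P2: P <- G -> Q <- T -> C -> S
  P3: P <- G -> Q <- T -> S
  P4: P <- G -> Q <- S
  P5: P <- T -> C -> S
  P6: P <- T -> S
  P7: P <- T -> Q <- G -> S
  P8: P <- T -> Q <- S
The empty set is not sufficient: P1 (P <- G -> S) has no collider blocking it and no conditioned non-collider, so it is open.
Try {G, T}:
  P1: blocked at fork node G ∈ conditioning set.
  P2: blocked at fork node G ∈ conditioning set.
  P3: blocked at fork node G ∈ conditioning set.
  P4: blocked at fork node G ∈ conditioning set.
  P5: blocked at fork node T ∈ conditioning set.
  P6: blocked at fork node T ∈ conditioning set.
  P7: blocked at fork node T ∈ conditioning set.
  P8: blocked at fork node T ∈ conditioning set.
{G, T} contains no descendant of P and blocks every backdoor path.
Every element of {G, T} is needed (dropping G leaves P1 open; dropping T leaves P5 open), so no proper subset is valid.
Among all size-2 subsets of the eligible variables, only {G, T} blocks every backdoor path, so it is the unique smallest valid adjustment set.

{G, T}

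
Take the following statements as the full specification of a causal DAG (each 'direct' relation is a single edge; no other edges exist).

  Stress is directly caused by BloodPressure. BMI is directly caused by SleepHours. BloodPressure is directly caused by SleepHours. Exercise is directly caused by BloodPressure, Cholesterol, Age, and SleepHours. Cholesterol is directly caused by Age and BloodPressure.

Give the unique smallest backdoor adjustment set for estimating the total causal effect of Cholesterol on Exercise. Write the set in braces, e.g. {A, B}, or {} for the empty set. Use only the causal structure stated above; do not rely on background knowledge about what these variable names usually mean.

{Age, BloodPressure}

Variables eligible for adjustment (non-descendants of Cholesterol, excluding Cholesterol and Exercise): {Age, BMI, BloodPressure, SleepHours, Stress}.
Backdoor paths from Cholesterol to Exercise:
  P1: Cholesterol <- BloodPressure <- SleepHours -> Exercise
  P2: Cholesterol <- BloodPressure -> Exercise
  P3: Cholesterol <- Age -> Exercise
The empty set is not sufficient: P1 (Cholesterol <- BloodPressure <- SleepHours -> Exercise) has no collider blocking it and no conditioned non-collider, so it is open.
Try {Age, BloodPressure}:
  P1: blocked at chain node BloodPressure ∈ conditioning set.
  P2: blocked at fork node BloodPressure ∈ conditioning set.
  P3: blocked at fork node Age ∈ conditioning set.
{Age, BloodPressure} contains no descendant of Cholesterol and blocks every backdoor path.
Every element of {Age, BloodPressure} is needed (dropping Age leaves P3 open; dropping BloodPressure leaves P1 open), so no proper subset is valid.
Among all size-2 subsets of the eligible variables, only {Age, BloodPressure} blocks every backdoor path, so it is the unique smallest valid adjustment set.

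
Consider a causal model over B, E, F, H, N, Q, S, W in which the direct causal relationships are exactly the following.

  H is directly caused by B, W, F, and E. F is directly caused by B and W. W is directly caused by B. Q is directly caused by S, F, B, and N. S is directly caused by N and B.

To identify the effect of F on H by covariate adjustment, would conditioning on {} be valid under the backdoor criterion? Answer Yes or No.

No

Backdoor paths from F to H (paths whose first edge points into F):
  P1: F <- B -> W -> H
  P2: F <- B -> H
  P3: F <- W <- B -> H
  P4: F <- W -> H
Condition 1 (no descendant of F in the set): holds — descendants of F are {H, Q}; none are in {}.
Condition 2 (every backdoor path blocked by {}):
  P1: open — no interior node is in the conditioning set.
  P2: open — no interior node is in the conditioning set.
  P3: open — no interior node is in the conditioning set.
  P4: open — no interior node is in the conditioning set.
{} does not satisfy the backdoor criterion.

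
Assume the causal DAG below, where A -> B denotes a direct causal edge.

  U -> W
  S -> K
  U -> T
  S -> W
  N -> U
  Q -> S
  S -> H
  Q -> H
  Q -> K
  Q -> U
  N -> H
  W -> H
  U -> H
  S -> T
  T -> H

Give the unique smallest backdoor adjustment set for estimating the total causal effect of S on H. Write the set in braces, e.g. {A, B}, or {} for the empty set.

{Q}

Variables eligible for adjustment (non-descendants of S, excluding S and H): {N, Q, U}.
Backdoor paths from S to H:
  P1: S <- Q -> U <- N -> H
  P2: S <- Q -> U -> T -> H
  P3: S <- Q -> U -> W -> H
  P4: S <- Q -> U -> H
  P5: S <- Q -> H
The empty set is not sufficient: P2 (S <- Q -> U -> T -> H) has no collider blocking it and no conditioned non-collider, so it is open.
Try {Q}:
  P1: blocked at fork node Q ∈ conditioning set.
  P2: blocked at fork node Q ∈ conditioning set.
  P3: blocked at fork node Q ∈ conditioning set.
  P4: blocked at fork node Q ∈ conditioning set.
  P5: blocked at fork node Q ∈ conditioning set.
{Q} contains no descendant of S and blocks every backdoor path.
No other singleton works — e.g. {N} leaves P2 open — so {Q} is the unique smallest valid adjustment set.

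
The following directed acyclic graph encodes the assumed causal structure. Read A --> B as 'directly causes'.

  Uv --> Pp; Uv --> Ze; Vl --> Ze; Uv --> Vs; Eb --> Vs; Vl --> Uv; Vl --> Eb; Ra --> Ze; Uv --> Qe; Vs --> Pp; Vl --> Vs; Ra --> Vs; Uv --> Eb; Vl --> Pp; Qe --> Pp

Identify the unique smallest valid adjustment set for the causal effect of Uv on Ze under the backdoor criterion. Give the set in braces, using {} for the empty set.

Variables eligible for adjustment (non-descendants of Uv, excluding Uv and Ze): {Ra, Vl}.
Backdoor paths from Uv to Ze:
  P1: Uv <- Vl -> Eb -> Vs <- Ra -> Ze
  P2: Uv <- Vl -> Ze
  P3: Uv <- Vl -> Vs <- Ra -> Ze
  P4: Uv <- Vl -> Pp <- Vs <- Ra -> Ze
The empty set is not sufficient: P2 (Uv <- Vl -> Ze) has no collider blocking it and no conditioned non-collider, so it is open.
Try {Vl}:
  P1: blocked at fork node Vl ∈ conditioning set.
  P2: blocked at fork node Vl ∈ conditioning set.
  P3: blocked at fork node Vl ∈ conditioning set.
  P4: blocked at fork node Vl ∈ conditioning set.
{Vl} contains no descendant of Uv and blocks every backdoor path.
No other singleton works — e.g. {Ra} leaves P2 open — so {Vl} is the unique smallest valid adjustment set.

{Vl}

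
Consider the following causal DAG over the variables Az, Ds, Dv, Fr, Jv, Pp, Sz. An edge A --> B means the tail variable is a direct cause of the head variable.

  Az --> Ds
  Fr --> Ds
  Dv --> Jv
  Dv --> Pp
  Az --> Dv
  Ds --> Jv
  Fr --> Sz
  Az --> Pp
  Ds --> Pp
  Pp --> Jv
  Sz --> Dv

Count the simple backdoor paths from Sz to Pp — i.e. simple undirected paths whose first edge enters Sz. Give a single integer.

7

A backdoor path from Sz to Pp is any simple undirected path whose first edge points into Sz (i.e. leaves Sz via a parent).
Parents of Sz: {Fr}.
Enumerating:
  P1: Sz <- Fr -> Ds <- Az -> Dv -> Pp
  P2: Sz <- Fr -> Ds <- Az -> Dv -> Jv <- Pp
  P3: Sz <- Fr -> Ds <- Az -> Pp
  P4: Sz <- Fr -> Ds -> Pp
  P5: Sz <- Fr -> Ds -> Jv <- Dv <- Az -> Pp
  P6: Sz <- Fr -> Ds -> Jv <- Dv -> Pp
  P7: Sz <- Fr -> Ds -> Jv <- Pp
That exhausts the simple backdoor paths. Count: 7.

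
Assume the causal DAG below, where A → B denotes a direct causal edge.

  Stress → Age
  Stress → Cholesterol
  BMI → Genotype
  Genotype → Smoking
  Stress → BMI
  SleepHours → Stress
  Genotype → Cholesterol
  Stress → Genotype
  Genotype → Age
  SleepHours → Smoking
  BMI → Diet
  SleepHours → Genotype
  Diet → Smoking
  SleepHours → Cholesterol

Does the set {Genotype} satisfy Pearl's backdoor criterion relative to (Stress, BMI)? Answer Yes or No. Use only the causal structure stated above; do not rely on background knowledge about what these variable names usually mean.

No

Backdoor paths from Stress to BMI (paths whose first edge points into Stress):
  P1: Stress <- SleepHours -> Genotype <- BMI
  P2: Stress <- SleepHours -> Genotype -> Smoking <- Diet <- BMI
  P3: Stress <- SleepHours -> Smoking <- Genotype <- BMI
  P4: Stress <- SleepHours -> Smoking <- Diet <- BMI
  P5: Stress <- SleepHours -> Cholesterol <- Genotype <- BMI
  P6: Stress <- SleepHours -> Cholesterol <- Genotype -> Smoking <- Diet <- BMI
Condition 1 (no descendant of Stress in the set): FAILS — Genotype is a descendant of Stress.
Condition 2 (every backdoor path blocked by {Genotype}):
  P1: open — collider(s) Genotype are conditioned on (or have a conditioned descendant) and no non-collider on the path is in the set.
  P2: blocked at chain node Genotype ∈ conditioning set.
  P3: blocked at collider Smoking (neither it nor any descendant is in the conditioning set).
  P4: blocked at collider Smoking (neither it nor any descendant is in the conditioning set).
  P5: blocked at collider Cholesterol (neither it nor any descendant is in the conditioning set).
  P6: blocked at collider Cholesterol (neither it nor any descendant is in the conditioning set).
{Genotype} does not satisfy the backdoor criterion.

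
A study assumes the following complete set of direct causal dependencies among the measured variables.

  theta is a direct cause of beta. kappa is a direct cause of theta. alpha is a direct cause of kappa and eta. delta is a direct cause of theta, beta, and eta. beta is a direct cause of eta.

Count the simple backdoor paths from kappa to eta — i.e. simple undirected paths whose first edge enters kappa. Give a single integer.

1

A backdoor path from kappa to eta is any simple undirected path whose first edge points into kappa (i.e. leaves kappa via a parent).
Parents of kappa: {alpha}.
Enumerating:
  P1: kappa <- alpha -> eta
That exhausts the simple backdoor paths. Count: 1.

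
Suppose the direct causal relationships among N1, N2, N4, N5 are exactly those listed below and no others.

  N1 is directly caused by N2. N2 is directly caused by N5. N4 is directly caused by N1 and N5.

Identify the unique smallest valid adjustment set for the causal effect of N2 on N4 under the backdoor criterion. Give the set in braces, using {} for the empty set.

Variables eligible for adjustment (non-descendants of N2, excluding N2 and N4): {N5}.
Backdoor paths from N2 to N4:
  P1: N2 <- N5 -> N4
The empty set is not sufficient: P1 (N2 <- N5 -> N4) has no collider blocking it and no conditioned non-collider, so it is open.
Try {N5}:
  P1: blocked at fork node N5 ∈ conditioning set.
{N5} contains no descendant of N2 and blocks every backdoor path.
{N5} is the unique smallest valid adjustment set.

{N5}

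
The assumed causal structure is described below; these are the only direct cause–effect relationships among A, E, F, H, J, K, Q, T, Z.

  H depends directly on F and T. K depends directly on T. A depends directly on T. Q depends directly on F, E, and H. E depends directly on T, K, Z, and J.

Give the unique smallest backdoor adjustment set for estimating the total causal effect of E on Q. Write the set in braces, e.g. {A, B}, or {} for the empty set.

Variables eligible for adjustment (non-descendants of E, excluding E and Q): {A, F, H, J, K, T, Z}.
Backdoor paths from E to Q:
  P1: E <- T -> H <- F -> Q
  P2: E <- T -> H -> Q
  P3: E <- K <- T -> H <- F -> Q
  P4: E <- K <- T -> H -> Q
The empty set is not sufficient: P2 (E <- T -> H -> Q) has no collider blocking it and no conditioned non-collider, so it is open.
Try {T}:
  P1: blocked at fork node T ∈ conditioning set.
  P2: blocked at fork node T ∈ conditioning set.
  P3: blocked at fork node T ∈ conditioning set.
  P4: blocked at fork node T ∈ conditioning set.
{T} contains no descendant of E and blocks every backdoor path.
No other singleton works — e.g. {Z} leaves P2 open — so {T} is the unique smallest valid adjustment set.

{T}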